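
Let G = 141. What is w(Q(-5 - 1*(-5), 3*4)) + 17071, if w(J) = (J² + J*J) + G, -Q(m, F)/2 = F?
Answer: 18364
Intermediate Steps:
Q(m, F) = -2*F
w(J) = 141 + 2*J² (w(J) = (J² + J*J) + 141 = (J² + J²) + 141 = 2*J² + 141 = 141 + 2*J²)
w(Q(-5 - 1*(-5), 3*4)) + 17071 = (141 + 2*(-6*4)²) + 17071 = (141 + 2*(-2*12)²) + 17071 = (141 + 2*(-24)²) + 17071 = (141 + 2*576) + 17071 = (141 + 1152) + 17071 = 1293 + 17071 = 18364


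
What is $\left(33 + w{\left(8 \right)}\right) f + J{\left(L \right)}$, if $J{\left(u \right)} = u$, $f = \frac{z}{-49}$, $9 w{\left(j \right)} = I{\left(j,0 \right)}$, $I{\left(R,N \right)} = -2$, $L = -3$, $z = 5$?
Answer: $- \frac{2798}{441} \approx -6.3447$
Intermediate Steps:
$w{\left(j \right)} = - \frac{2}{9}$ ($w{\left(j \right)} = \frac{1}{9} \left(-2\right) = - \frac{2}{9}$)
$f = - \frac{5}{49}$ ($f = \frac{5}{-49} = 5 \left(- \frac{1}{49}\right) = - \frac{5}{49} \approx -0.10204$)
$\left(33 + w{\left(8 \right)}\right) f + J{\left(L \right)} = \left(33 - \frac{2}{9}\right) \left(- \frac{5}{49}\right) - 3 = \frac{295}{9} \left(- \frac{5}{49}\right) - 3 = - \frac{1475}{441} - 3 = - \frac{2798}{441}$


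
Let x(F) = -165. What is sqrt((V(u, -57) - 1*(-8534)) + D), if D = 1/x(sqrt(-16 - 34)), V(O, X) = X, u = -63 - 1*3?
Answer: 4*sqrt(14424135)/165 ≈ 92.071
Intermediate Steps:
u = -66 (u = -63 - 3 = -66)
D = -1/165 (D = 1/(-165) = -1/165 ≈ -0.0060606)
sqrt((V(u, -57) - 1*(-8534)) + D) = sqrt((-57 - 1*(-8534)) - 1/165) = sqrt((-57 + 8534) - 1/165) = sqrt(8477 - 1/165) = sqrt(1398704/165) = 4*sqrt(14424135)/165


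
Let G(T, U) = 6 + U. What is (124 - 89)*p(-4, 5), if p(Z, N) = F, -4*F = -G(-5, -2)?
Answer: 35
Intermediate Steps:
F = 1 (F = -(-1)*(6 - 2)/4 = -(-1)*4/4 = -¼*(-4) = 1)
p(Z, N) = 1
(124 - 89)*p(-4, 5) = (124 - 89)*1 = 35*1 = 35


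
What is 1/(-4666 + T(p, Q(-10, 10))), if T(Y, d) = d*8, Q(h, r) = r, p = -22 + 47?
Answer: -1/4586 ≈ -0.00021805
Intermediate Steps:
p = 25
T(Y, d) = 8*d
1/(-4666 + T(p, Q(-10, 10))) = 1/(-4666 + 8*10) = 1/(-4666 + 80) = 1/(-4586) = -1/4586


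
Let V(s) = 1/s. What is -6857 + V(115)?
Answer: -788554/115 ≈ -6857.0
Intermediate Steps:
-6857 + V(115) = -6857 + 1/115 = -788554/115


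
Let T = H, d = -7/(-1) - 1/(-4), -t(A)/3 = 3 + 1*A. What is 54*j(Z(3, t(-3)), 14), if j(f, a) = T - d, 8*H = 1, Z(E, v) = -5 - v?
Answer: -1539/4 ≈ -384.75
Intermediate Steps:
t(A) = -9 - 3*A (t(A) = -3*(3 + 1*A) = -3*(3 + A) = -9 - 3*A)
d = 29/4 (d = -7*(-1) - 1*(-1/4) = 7 + 1/4 = 29/4 ≈ 7.2500)
H = 1/8 (H = (1/8)*1 = 1/8 ≈ 0.12500)
T = 1/8 ≈ 0.12500
j(f, a) = -57/8 (j(f, a) = 1/8 - 1*29/4 = 1/8 - 29/4 = -57/8)
54*j(Z(3, t(-3)), 14) = 54*(-57/8) = -1539/4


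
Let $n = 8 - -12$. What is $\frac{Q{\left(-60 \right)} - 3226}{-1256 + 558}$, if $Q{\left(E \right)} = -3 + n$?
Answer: $\frac{3209}{698} \approx 4.5974$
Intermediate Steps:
$n = 20$ ($n = 8 + 12 = 20$)
$Q{\left(E \right)} = 17$ ($Q{\left(E \right)} = -3 + 20 = 17$)
$\frac{Q{\left(-60 \right)} - 3226}{-1256 + 558} = \frac{17 - 3226}{-1256 + 558} = - \frac{3209}{-698} = \left(-3209\right) \left(- \frac{1}{698}\right) = \frac{3209}{698}$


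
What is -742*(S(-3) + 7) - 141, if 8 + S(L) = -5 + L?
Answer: 6537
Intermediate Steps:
S(L) = -13 + L (S(L) = -8 + (-5 + L) = -13 + L)
-742*(S(-3) + 7) - 141 = -742*((-13 - 3) + 7) - 141 = -742*(-16 + 7) - 141 = -742*(-9) - 141 = -106*(-63) - 141 = 6678 - 141 = 6537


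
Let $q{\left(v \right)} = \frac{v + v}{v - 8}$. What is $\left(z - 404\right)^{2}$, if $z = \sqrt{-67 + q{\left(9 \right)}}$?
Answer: $163167 - 5656 i \approx 1.6317 \cdot 10^{5} - 5656.0 i$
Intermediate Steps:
$q{\left(v \right)} = \frac{2 v}{-8 + v}$
$z = 7 i$ ($z = \sqrt{-67 + 2 \cdot 9 \frac{1}{-8 + 9}} = \sqrt{-67 + 2 \cdot 9 \cdot 1^{-1}} = \sqrt{-67 + 2 \cdot 9 \cdot 1} = \sqrt{-67 + 18} = \sqrt{-49} = 7 i \approx 7.0 i$)
$\left(z - 404\right)^{2} = \left(7 i - 404\right)^{2} = \left(-404 + 7 i\right)^{2}$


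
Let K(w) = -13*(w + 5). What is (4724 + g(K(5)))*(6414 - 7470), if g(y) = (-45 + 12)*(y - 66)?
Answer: -11818752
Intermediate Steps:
K(w) = -65 - 13*w (K(w) = -13*(5 + w) = -65 - 13*w)
g(y) = 2178 - 33*y (g(y) = -33*(-66 + y) = 2178 - 33*y)
(4724 + g(K(5)))*(6414 - 7470) = (4724 + (2178 - 33*(-65 - 13*5)))*(6414 - 7470) = (4724 + (2178 - 33*(-65 - 65)))*(-1056) = (4724 + (2178 - 33*(-130)))*(-1056) = (4724 + (2178 + 4290))*(-1056) = (4724 + 6468)*(-1056) = 11192*(-1056) = -11818752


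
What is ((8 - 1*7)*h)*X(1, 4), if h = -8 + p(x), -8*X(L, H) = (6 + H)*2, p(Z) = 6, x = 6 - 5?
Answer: 5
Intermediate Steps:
x = 1
X(L, H) = -3/2 - H/4 (X(L, H) = -(6 + H)*2/8 = -(12 + 2*H)/8 = -3/2 - H/4)
h = -2 (h = -8 + 6 = -2)
((8 - 1*7)*h)*X(1, 4) = ((8 - 1*7)*(-2))*(-3/2 - ¼*4) = ((8 - 7)*(-2))*(-3/2 - 1) = (1*(-2))*(-5/2) = -2*(-5/2) = 5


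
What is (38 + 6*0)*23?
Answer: 874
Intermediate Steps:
(38 + 6*0)*23 = (38 + 0)*23 = 38*23 = 874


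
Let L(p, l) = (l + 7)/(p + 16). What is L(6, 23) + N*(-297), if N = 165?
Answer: -539040/11 ≈ -49004.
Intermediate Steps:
L(p, l) = (7 + l)/(16 + p)
L(6, 23) + N*(-297) = (7 + 23)/(16 + 6) + 165*(-297) = 30/22 - 49005 = (1/22)*30 - 49005 = 15/11 - 49005 = -539040/11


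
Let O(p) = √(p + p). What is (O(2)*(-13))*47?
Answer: -1222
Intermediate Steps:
O(p) = √2*√p (O(p) = √(2*p) = √2*√p)
(O(2)*(-13))*47 = ((√2*√2)*(-13))*47 = (2*(-13))*47 = -26*47 = -1222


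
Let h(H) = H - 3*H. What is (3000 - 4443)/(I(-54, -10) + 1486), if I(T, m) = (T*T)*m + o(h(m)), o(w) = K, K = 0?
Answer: 1443/27674 ≈ 0.052143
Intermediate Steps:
h(H) = -2*H
o(w) = 0
I(T, m) = m*T² (I(T, m) = (T*T)*m + 0 = T²*m + 0 = m*T² + 0 = m*T²)
(3000 - 4443)/(I(-54, -10) + 1486) = (3000 - 4443)/(-10*(-54)² + 1486) = -1443/(-10*2916 + 1486) = -1443/(-29160 + 1486) = -1443/(-27674) = -1443*(-1/27674) = 1443/27674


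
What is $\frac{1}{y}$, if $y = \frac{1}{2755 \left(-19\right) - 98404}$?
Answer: $-150749$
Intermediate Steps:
$y = - \frac{1}{150749}$ ($y = \frac{1}{-52345 - 98404} = \frac{1}{-150749} = - \frac{1}{150749} \approx -6.6335 \cdot 10^{-6}$)
$\frac{1}{y} = \frac{1}{- \frac{1}{150749}} = -150749$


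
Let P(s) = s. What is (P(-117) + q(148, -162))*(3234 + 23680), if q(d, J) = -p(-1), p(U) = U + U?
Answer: -3095110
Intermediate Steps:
p(U) = 2*U
q(d, J) = 2 (q(d, J) = -2*(-1) = -1*(-2) = 2)
(P(-117) + q(148, -162))*(3234 + 23680) = (-117 + 2)*(3234 + 23680) = -115*26914 = -3095110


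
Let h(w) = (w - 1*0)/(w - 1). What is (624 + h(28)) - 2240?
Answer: -43604/27 ≈ -1615.0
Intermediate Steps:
h(w) = w/(-1 + w) (h(w) = (w + 0)/(-1 + w) = w/(-1 + w))
(624 + h(28)) - 2240 = (624 + 28/(-1 + 28)) - 2240 = (624 + 28/27) - 2240 = 16876/27 - 2240 = -43604/27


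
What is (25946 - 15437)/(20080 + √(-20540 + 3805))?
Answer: 42204144/80644627 - 10509*I*√16735/403223135 ≈ 0.52333 - 0.0033715*I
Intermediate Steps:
(25946 - 15437)/(20080 + √(-20540 + 3805)) = 10509/(20080 + √(-16735)) = 10509/(20080 + I*√16735)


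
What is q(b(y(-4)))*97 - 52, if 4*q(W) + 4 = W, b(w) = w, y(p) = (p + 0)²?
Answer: 239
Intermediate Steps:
y(p) = p²
q(W) = -1 + W/4
q(b(y(-4)))*97 - 52 = (-1 + (¼)*(-4)²)*97 - 52 = (-1 + (¼)*16)*97 - 52 = (-1 + 4)*97 - 52 = 3*97 - 52 = 291 - 52 = 239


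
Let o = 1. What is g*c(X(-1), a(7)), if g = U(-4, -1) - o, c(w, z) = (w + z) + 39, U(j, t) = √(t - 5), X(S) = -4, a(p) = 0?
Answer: -35 + 35*I*√6 ≈ -35.0 + 85.732*I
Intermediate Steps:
U(j, t) = √(-5 + t)
c(w, z) = 39 + w + z
g = -1 + I*√6 (g = √(-5 - 1) - 1*1 = √(-6) - 1 = I*√6 - 1 = -1 + I*√6 ≈ -1.0 + 2.4495*I)
g*c(X(-1), a(7)) = (-1 + I*√6)*(39 - 4 + 0) = (-1 + I*√6)*35 = -35 + 35*I*√6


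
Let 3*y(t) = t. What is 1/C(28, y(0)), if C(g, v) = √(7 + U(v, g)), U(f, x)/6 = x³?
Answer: √131719/131719 ≈ 0.0027553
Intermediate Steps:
U(f, x) = 6*x³
y(t) = t/3
C(g, v) = √(7 + 6*g³)
1/C(28, y(0)) = 1/(√(7 + 6*28³)) = 1/(√(7 + 6*21952)) = 1/(√(7 + 131712)) = 1/(√131719) = √131719/131719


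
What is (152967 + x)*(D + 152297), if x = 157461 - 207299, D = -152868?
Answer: -58886659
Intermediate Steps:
x = -49838
(152967 + x)*(D + 152297) = (152967 - 49838)*(-152868 + 152297) = 103129*(-571) = -58886659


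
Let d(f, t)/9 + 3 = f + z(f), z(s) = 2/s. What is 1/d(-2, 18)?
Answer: -1/54 ≈ -0.018519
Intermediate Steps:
d(f, t) = -27 + 9*f + 18/f (d(f, t) = -27 + 9*(f + 2/f) = -27 + (9*f + 18/f) = -27 + 9*f + 18/f)
1/d(-2, 18) = 1/(-27 + 9*(-2) + 18/(-2)) = 1/(-27 - 18 + 18*(-½)) = 1/(-27 - 18 - 9) = 1/(-54) = -1/54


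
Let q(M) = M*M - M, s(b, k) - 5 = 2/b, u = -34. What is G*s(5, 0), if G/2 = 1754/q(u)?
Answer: 47358/2975 ≈ 15.919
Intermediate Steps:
s(b, k) = 5 + 2/b
q(M) = M**2 - M
G = 1754/595 (G = 2*(1754/((-34*(-1 - 34)))) = 2*(1754/((-34*(-35)))) = 2*(1754/1190) = 2*(1754*(1/1190)) = 2*(877/595) = 1754/595 ≈ 2.9479)
G*s(5, 0) = 1754*(5 + 2/5)/595 = (1754/595)*(27/5) = 47358/2975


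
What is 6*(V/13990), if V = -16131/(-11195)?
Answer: 48393/78309025 ≈ 0.00061797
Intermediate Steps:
V = 16131/11195 (V = -16131*(-1/11195) = 16131/11195 ≈ 1.4409)
6*(V/13990) = 6*((16131/11195)/13990) = 6*((16131/11195)*(1/13990)) = 6*(16131/156618050) = 48393/78309025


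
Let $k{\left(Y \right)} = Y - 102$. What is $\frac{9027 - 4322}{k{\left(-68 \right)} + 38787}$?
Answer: $\frac{4705}{38617} \approx 0.12184$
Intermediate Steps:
$k{\left(Y \right)} = -102 + Y$
$\frac{9027 - 4322}{k{\left(-68 \right)} + 38787} = \frac{9027 - 4322}{\left(-102 - 68\right) + 38787} = \frac{4705}{-170 + 38787} = \frac{4705}{38617}$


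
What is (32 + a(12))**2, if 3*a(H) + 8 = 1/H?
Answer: 1117249/1296 ≈ 862.08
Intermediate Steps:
a(H) = -8/3 + 1/(3*H)
(32 + a(12))**2 = (32 + (1/3)*(1 - 8*12)/12)**2 = (32 + (1/3)*(1/12)*(1 - 96))**2 = (32 + (1/3)*(1/12)*(-95))**2 = (32 - 95/36)**2 = (1057/36)**2 = 1117249/1296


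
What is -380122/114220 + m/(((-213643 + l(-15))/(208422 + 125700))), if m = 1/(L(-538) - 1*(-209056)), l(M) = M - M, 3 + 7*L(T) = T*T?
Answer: -71174272000099699/21386581390351090 ≈ -3.3280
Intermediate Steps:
L(T) = -3/7 + T**2/7 (L(T) = -3/7 + (T*T)/7 = -3/7 + T**2/7)
l(M) = 0
m = 7/1752833 (m = 1/((-3/7 + (1/7)*(-538)**2) - 1*(-209056)) = 1/((-3/7 + (1/7)*289444) + 209056) = 1/((-3/7 + 289444/7) + 209056) = 1/(289441/7 + 209056) = 1/(1752833/7) = 7/1752833 ≈ 3.9935e-6)
-380122/114220 + m/(((-213643 + l(-15))/(208422 + 125700))) = -380122/114220 + 7/(1752833*(((-213643 + 0)/(208422 + 125700)))) = -380122*1/114220 + 7/(1752833*((-213643/334122))) = -190061/57110 + 7/(1752833*((-213643*1/334122))) = -190061/57110 + 7/(1752833*(-213643/334122)) = -190061/57110 + (7/1752833)*(-334122/213643) = -190061/57110 - 2338854/374480500619 = -71174272000099699/21386581390351090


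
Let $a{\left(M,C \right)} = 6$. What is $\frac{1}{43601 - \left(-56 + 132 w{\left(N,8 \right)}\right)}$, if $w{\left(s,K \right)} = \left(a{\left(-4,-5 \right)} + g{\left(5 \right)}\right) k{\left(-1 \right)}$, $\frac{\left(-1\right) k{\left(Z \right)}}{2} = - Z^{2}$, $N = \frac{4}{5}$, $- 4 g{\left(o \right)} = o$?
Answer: $\frac{1}{42403} \approx 2.3583 \cdot 10^{-5}$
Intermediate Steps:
$g{\left(o \right)} = - \frac{o}{4}$
$N = \frac{4}{5}$ ($N = 4 \cdot \frac{1}{5} = \frac{4}{5} \approx 0.8$)
$k{\left(Z \right)} = 2 Z^{2}$ ($k{\left(Z \right)} = - 2 \left(- Z^{2}\right) = 2 Z^{2}$)
$w{\left(s,K \right)} = \frac{19}{2}$ ($w{\left(s,K \right)} = \left(6 - \frac{5}{4}\right) 2 \left(-1\right)^{2} = \left(6 - \frac{5}{4}\right) 2 \cdot 1 = \frac{19}{4} \cdot 2 = \frac{19}{2}$)
$\frac{1}{43601 - \left(-56 + 132 w{\left(N,8 \right)}\right)} = \frac{1}{43601 + \left(56 - 1254\right)} = \frac{1}{43601 - 1198} = \frac{1}{42403}$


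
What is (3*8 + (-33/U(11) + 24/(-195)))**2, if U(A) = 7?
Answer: 76020961/207025 ≈ 367.21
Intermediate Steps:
(3*8 + (-33/U(11) + 24/(-195)))**2 = (3*8 + (-33/7 + 24/(-195)))**2 = (24 + (-33*1/7 + 24*(-1/195)))**2 = (24 + (-33/7 - 8/65))**2 = (24 - 2201/455)**2 = (8719/455)**2 = 76020961/207025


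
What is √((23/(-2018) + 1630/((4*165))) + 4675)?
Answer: √5185852219713/33297 ≈ 68.392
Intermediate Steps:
√((23/(-2018) + 1630/((4*165))) + 4675) = √((23*(-1/2018) + 1630/660) + 4675) = √((-23/2018 + 1630*(1/660)) + 4675) = √((-23/2018 + 163/66) + 4675) = √(81854/33297 + 4675) = √(155745329/33297) = √5185852219713/33297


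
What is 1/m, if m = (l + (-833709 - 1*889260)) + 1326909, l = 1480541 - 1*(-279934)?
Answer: 1/1364415 ≈ 7.3291e-7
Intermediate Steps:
l = 1760475 (l = 1480541 + 279934 = 1760475)
m = 1364415 (m = (1760475 + (-833709 - 1*889260)) + 1326909 = (1760475 + (-833709 - 889260)) + 1326909 = (1760475 - 1722969) + 1326909 = 37506 + 1326909 = 1364415)
1/m = 1/1364415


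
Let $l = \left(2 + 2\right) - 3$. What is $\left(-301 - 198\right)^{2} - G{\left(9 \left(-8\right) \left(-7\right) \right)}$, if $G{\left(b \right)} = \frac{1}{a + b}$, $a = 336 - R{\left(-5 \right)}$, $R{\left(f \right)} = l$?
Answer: $\frac{208911838}{839} \approx 2.49 \cdot 10^{5}$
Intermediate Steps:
$l = 1$ ($l = 4 - 3 = 1$)
$R{\left(f \right)} = 1$
$a = 335$ ($a = 336 - 1 = 335$)
$G{\left(b \right)} = \frac{1}{335 + b}$
$\left(-301 - 198\right)^{2} - G{\left(9 \left(-8\right) \left(-7\right) \right)} = \left(-301 - 198\right)^{2} - \frac{1}{335 + 9 \left(-8\right) \left(-7\right)} = \left(-499\right)^{2} - \frac{1}{335 - -504} = 249001 - \frac{1}{335 + 504} = 249001 - \frac{1}{839} = \frac{208911838}{839}$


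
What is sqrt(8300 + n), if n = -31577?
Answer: I*sqrt(23277) ≈ 152.57*I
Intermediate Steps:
sqrt(8300 + n) = sqrt(8300 - 31577) = sqrt(-23277) = I*sqrt(23277)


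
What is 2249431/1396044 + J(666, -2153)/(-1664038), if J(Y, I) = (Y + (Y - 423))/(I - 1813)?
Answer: 618553716833131/383887361402298 ≈ 1.6113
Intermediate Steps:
J(Y, I) = (-423 + 2*Y)/(-1813 + I) (J(Y, I) = (Y + (-423 + Y))/(-1813 + I) = (-423 + 2*Y)/(-1813 + I))
2249431/1396044 + J(666, -2153)/(-1664038) = 2249431/1396044 + ((-423 + 2*666)/(-1813 - 2153))/(-1664038) = 2249431*(1/1396044) + ((-423 + 1332)/(-3966))*(-1/1664038) = 2249431/1396044 - 1/3966*909*(-1/1664038) = 2249431/1396044 - 303/1322*(-1/1664038) = 2249431/1396044 + 303/2199858236 = 618553716833131/383887361402298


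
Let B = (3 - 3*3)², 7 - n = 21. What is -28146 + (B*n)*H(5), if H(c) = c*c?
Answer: -40746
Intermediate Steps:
n = -14 (n = 7 - 1*21 = 7 - 21 = -14)
H(c) = c²
B = 36 (B = (3 - 9)² = (-6)² = 36)
-28146 + (B*n)*H(5) = -28146 + (36*(-14))*5² = -28146 - 504*25 = -28146 - 12600 = -40746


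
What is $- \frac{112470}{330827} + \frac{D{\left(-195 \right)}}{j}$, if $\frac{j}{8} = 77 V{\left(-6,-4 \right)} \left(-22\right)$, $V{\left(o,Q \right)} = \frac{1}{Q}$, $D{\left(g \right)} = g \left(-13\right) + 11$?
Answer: $\frac{32945513}{80060134} \approx 0.41151$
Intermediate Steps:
$D{\left(g \right)} = 11 - 13 g$ ($D{\left(g \right)} = - 13 g + 11 = 11 - 13 g$)
$j = 3388$ ($j = 8 \frac{77}{-4} \left(-22\right) = 8 \cdot 77 \left(- \frac{1}{4}\right) \left(-22\right) = 8 \left(\left(- \frac{77}{4}\right) \left(-22\right)\right) = 8 \cdot \frac{847}{2} = 3388$)
$- \frac{112470}{330827} + \frac{D{\left(-195 \right)}}{j} = - \frac{112470}{330827} + \frac{11 - -2535}{3388} = \left(-112470\right) \frac{1}{330827} + \left(11 + 2535\right) \frac{1}{3388} = - \frac{112470}{330827} + 2546 \cdot \frac{1}{3388} = - \frac{112470}{330827} + \frac{1273}{1694} = \frac{32945513}{80060134}$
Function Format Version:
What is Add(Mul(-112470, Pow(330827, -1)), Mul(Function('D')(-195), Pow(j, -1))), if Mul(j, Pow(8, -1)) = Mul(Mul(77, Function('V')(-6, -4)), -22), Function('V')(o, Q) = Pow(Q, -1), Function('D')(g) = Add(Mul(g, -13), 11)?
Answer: Rational(32945513, 80060134) ≈ 0.41151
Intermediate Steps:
Function('D')(g) = Add(11, Mul(-13, g)) (Function('D')(g) = Add(Mul(-13, g), 11) = Add(11, Mul(-13, g)))
j = 3388 (j = Mul(8, Mul(Mul(77, Pow(-4, -1)), -22)) = Mul(8, Mul(Mul(77, Rational(-1, 4)), -22)) = Mul(8, Mul(Rational(-77, 4), -22)) = Mul(8, Rational(847, 2)) = 3388)
Add(Mul(-112470, Pow(330827, -1)), Mul(Function('D')(-195), Pow(j, -1))) = Add(Mul(-112470, Pow(330827, -1)), Mul(Add(11, Mul(-13, -195)), Pow(3388, -1))) = Add(Mul(-112470, Rational(1, 330827)), Mul(Add(11, 2535), Rational(1, 3388))) = Add(Rational(-112470, 330827), Mul(2546, Rational(1, 3388))) = Add(Rational(-112470, 330827), Rational(1273, 1694)) = Rational(32945513, 80060134)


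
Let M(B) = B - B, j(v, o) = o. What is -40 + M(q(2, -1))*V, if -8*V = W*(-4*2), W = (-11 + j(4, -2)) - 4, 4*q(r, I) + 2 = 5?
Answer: -40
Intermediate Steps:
q(r, I) = ¾ (q(r, I) = -½ + (¼)*5 = -½ + 5/4 = ¾)
W = -17 (W = (-11 - 2) - 4 = -13 - 4 = -17)
V = -17 (V = -(-17)*(-4*2)/8 = -(-17)*(-8)/8 = -⅛*136 = -17)
M(B) = 0
-40 + M(q(2, -1))*V = -40 + 0*(-17) = -40 + 0 = -40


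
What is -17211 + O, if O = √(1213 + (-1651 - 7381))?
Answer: -17211 + I*√7819 ≈ -17211.0 + 88.425*I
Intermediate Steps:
O = I*√7819 (O = √(1213 - 9032) = √(-7819) = I*√7819 ≈ 88.425*I)
-17211 + O = -17211 + I*√7819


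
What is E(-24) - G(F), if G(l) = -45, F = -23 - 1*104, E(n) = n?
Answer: 21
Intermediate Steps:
F = -127 (F = -23 - 104 = -127)
E(-24) - G(F) = -24 - 1*(-45) = -24 + 45 = 21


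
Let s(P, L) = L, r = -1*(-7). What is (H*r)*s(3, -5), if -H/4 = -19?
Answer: -2660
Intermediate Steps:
H = 76 (H = -4*(-19) = 76)
r = 7
(H*r)*s(3, -5) = (76*7)*(-5) = 532*(-5) = -2660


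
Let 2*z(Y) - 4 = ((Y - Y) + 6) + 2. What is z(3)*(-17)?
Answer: -102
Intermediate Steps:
z(Y) = 6 (z(Y) = 2 + (((Y - Y) + 6) + 2)/2 = 2 + ((0 + 6) + 2)/2 = 2 + (6 + 2)/2 = 2 + (1/2)*8 = 2 + 4 = 6)
z(3)*(-17) = 6*(-17) = -102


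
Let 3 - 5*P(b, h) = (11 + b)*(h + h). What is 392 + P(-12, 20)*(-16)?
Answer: 1272/5 ≈ 254.40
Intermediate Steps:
P(b, h) = ⅗ - 2*h*(11 + b)/5 (P(b, h) = ⅗ - (11 + b)*(h + h)/5 = ⅗ - (11 + b)*2*h/5 = ⅗ - 2*h*(11 + b)/5)
392 + P(-12, 20)*(-16) = 392 + (⅗ - 22/5*20 - ⅖*(-12)*20)*(-16) = 392 + (⅗ - 88 + 96)*(-16) = 392 + (43/5)*(-16) = 392 - 688/5 = 1272/5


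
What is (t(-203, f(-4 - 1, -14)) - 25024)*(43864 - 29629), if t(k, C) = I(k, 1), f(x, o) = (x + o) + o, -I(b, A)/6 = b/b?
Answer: -356302050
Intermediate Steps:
I(b, A) = -6 (I(b, A) = -6*b/b = -6*1 = -6)
f(x, o) = x + 2*o (f(x, o) = (o + x) + o = x + 2*o)
t(k, C) = -6
(t(-203, f(-4 - 1, -14)) - 25024)*(43864 - 29629) = (-6 - 25024)*(43864 - 29629) = -25030*14235 = -356302050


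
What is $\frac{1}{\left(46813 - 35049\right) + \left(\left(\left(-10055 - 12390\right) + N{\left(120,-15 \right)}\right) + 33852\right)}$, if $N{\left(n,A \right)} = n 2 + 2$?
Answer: $\frac{1}{23413} \approx 4.2711 \cdot 10^{-5}$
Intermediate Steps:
$N{\left(n,A \right)} = 2 + 2 n$ ($N{\left(n,A \right)} = 2 n + 2 = 2 + 2 n$)
$\frac{1}{\left(46813 - 35049\right) + \left(\left(\left(-10055 - 12390\right) + N{\left(120,-15 \right)}\right) + 33852\right)} = \frac{1}{\left(46813 - 35049\right) + \left(\left(\left(-10055 - 12390\right) + \left(2 + 2 \cdot 120\right)\right) + 33852\right)} = \frac{1}{11764 + \left(\left(-22445 + \left(2 + 240\right)\right) + 33852\right)} = \frac{1}{11764 + \left(\left(-22445 + 242\right) + 33852\right)} = \frac{1}{11764 + \left(-22203 + 33852\right)} = \frac{1}{11764 + 11649} = \frac{1}{23413}$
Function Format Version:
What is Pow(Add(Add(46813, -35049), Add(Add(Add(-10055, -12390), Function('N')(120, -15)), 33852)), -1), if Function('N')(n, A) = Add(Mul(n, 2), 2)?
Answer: Rational(1, 23413) ≈ 4.2711e-5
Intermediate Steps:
Function('N')(n, A) = Add(2, Mul(2, n)) (Function('N')(n, A) = Add(Mul(2, n), 2) = Add(2, Mul(2, n)))
Pow(Add(Add(46813, -35049), Add(Add(Add(-10055, -12390), Function('N')(120, -15)), 33852)), -1) = Pow(Add(Add(46813, -35049), Add(Add(Add(-10055, -12390), Add(2, Mul(2, 120))), 33852)), -1) = Pow(Add(11764, Add(Add(-22445, Add(2, 240)), 33852)), -1) = Pow(Add(11764, Add(Add(-22445, 242), 33852)), -1) = Pow(Add(11764, Add(-22203, 33852)), -1) = Pow(Add(11764, 11649), -1) = Pow(23413, -1) = Rational(1, 23413)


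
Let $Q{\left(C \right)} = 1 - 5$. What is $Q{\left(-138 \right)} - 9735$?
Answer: $-9739$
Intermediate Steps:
$Q{\left(C \right)} = -4$ ($Q{\left(C \right)} = 1 - 5 = -4$)
$Q{\left(-138 \right)} - 9735 = -4 - 9735 = -9739$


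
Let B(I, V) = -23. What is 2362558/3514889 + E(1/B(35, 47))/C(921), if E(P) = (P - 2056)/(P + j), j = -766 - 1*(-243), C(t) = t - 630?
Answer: 2812297751087/4101559122990 ≈ 0.68567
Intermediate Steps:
C(t) = -630 + t
j = -523 (j = -766 + 243 = -523)
E(P) = (-2056 + P)/(-523 + P) (E(P) = (P - 2056)/(P - 523) = (-2056 + P)/(-523 + P))
2362558/3514889 + E(1/B(35, 47))/C(921) = 2362558/3514889 + ((-2056 + 1/(-23))/(-523 + 1/(-23)))/(-630 + 921) = 2362558*(1/3514889) + ((-2056 - 1/23)/(-523 - 1/23))/291 = 2362558/3514889 + (-47289/23/(-12030/23))*(1/291) = 2362558/3514889 - 23/12030*(-47289/23)*(1/291) = 2362558/3514889 + (15763/4010)*(1/291) = 2362558/3514889 + 15763/1166910 = 2812297751087/4101559122990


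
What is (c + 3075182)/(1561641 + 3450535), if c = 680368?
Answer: 1877775/2506088 ≈ 0.74929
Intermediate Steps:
(c + 3075182)/(1561641 + 3450535) = (680368 + 3075182)/(1561641 + 3450535) = 3755550/5012176 = 3755550*(1/5012176) = 1877775/2506088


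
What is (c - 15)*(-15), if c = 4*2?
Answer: 105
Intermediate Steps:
c = 8
(c - 15)*(-15) = (8 - 15)*(-15) = -7*(-15) = 105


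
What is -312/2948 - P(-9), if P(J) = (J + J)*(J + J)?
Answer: -238866/737 ≈ -324.11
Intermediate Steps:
P(J) = 4*J² (P(J) = (2*J)*(2*J) = 4*J²)
-312/2948 - P(-9) = -312/2948 - 4*(-9)² = -312*1/2948 - 4*81 = -78/737 - 1*324 = -78/737 - 324 = -238866/737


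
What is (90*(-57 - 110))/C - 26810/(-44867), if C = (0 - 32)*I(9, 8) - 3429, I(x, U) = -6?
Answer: 253711660/48411493 ≈ 5.2407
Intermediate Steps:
C = -3237 (C = (0 - 32)*(-6) - 3429 = -32*(-6) - 3429 = 192 - 3429 = -3237)
(90*(-57 - 110))/C - 26810/(-44867) = (90*(-57 - 110))/(-3237) - 26810/(-44867) = (90*(-167))*(-1/3237) - 26810*(-1/44867) = -15030*(-1/3237) + 26810/44867 = 5010/1079 + 26810/44867 = 253711660/48411493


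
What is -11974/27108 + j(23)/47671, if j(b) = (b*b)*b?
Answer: -120494759/646132734 ≈ -0.18649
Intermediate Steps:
j(b) = b³ (j(b) = b²*b = b³)
-11974/27108 + j(23)/47671 = -11974/27108 + 23³/47671 = -11974*1/27108 + 12167*(1/47671) = -5987/13554 + 12167/47671 = -120494759/646132734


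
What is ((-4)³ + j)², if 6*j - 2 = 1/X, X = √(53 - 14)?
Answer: 5691037/1404 - 191*√39/351 ≈ 4050.0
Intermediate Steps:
X = √39 ≈ 6.2450
j = ⅓ + √39/234 (j = ⅓ + 1/(6*(√39)) = ⅓ + (√39/39)/6 = ⅓ + √39/234 ≈ 0.36002)
((-4)³ + j)² = ((-4)³ + (⅓ + √39/234))² = (-64 + (⅓ + √39/234))² = (-191/3 + √39/234)²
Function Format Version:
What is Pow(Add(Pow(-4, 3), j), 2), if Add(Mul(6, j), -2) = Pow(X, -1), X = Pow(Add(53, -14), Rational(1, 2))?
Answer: Add(Rational(5691037, 1404), Mul(Rational(-191, 351), Pow(39, Rational(1, 2)))) ≈ 4050.0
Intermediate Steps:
X = Pow(39, Rational(1, 2)) ≈ 6.2450
j = Add(Rational(1, 3), Mul(Rational(1, 234), Pow(39, Rational(1, 2)))) (j = Add(Rational(1, 3), Mul(Rational(1, 6), Pow(Pow(39, Rational(1, 2)), -1))) = Add(Rational(1, 3), Mul(Rational(1, 6), Mul(Rational(1, 39), Pow(39, Rational(1, 2))))) = Add(Rational(1, 3), Mul(Rational(1, 234), Pow(39, Rational(1, 2)))) ≈ 0.36002)
Pow(Add(Pow(-4, 3), j), 2) = Pow(Add(Pow(-4, 3), Add(Rational(1, 3), Mul(Rational(1, 234), Pow(39, Rational(1, 2))))), 2) = Pow(Add(-64, Add(Rational(1, 3), Mul(Rational(1, 234), Pow(39, Rational(1, 2))))), 2) = Pow(Add(Rational(-191, 3), Mul(Rational(1, 234), Pow(39, Rational(1, 2)))), 2)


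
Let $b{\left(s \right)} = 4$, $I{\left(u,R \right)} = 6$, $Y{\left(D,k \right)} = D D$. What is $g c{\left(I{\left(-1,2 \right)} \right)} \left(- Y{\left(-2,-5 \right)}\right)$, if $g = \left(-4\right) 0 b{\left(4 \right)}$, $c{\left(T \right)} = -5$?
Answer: $0$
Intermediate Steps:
$Y{\left(D,k \right)} = D^{2}$
$g = 0$ ($g = \left(-4\right) 0 \cdot 4 = 0 \cdot 4 = 0$)
$g c{\left(I{\left(-1,2 \right)} \right)} \left(- Y{\left(-2,-5 \right)}\right) = 0 \left(-5\right) \left(- \left(-2\right)^{2}\right) = 0 \left(\left(-1\right) 4\right) = 0 \left(-4\right) = 0$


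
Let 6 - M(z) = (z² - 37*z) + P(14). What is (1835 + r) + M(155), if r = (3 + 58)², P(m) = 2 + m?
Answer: -12744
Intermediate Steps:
M(z) = -10 - z² + 37*z (M(z) = 6 - ((z² - 37*z) + (2 + 14)) = 6 - ((z² - 37*z) + 16) = 6 - (16 + z² - 37*z) = 6 + (-16 - z² + 37*z) = -10 - z² + 37*z)
r = 3721 (r = 61² = 3721)
(1835 + r) + M(155) = (1835 + 3721) + (-10 - 1*155² + 37*155) = 5556 + (-10 - 1*24025 + 5735) = 5556 + (-10 - 24025 + 5735) = 5556 - 18300 = -12744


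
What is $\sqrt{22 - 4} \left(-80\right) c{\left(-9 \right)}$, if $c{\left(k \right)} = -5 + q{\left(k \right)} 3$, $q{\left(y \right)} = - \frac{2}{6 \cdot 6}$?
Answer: $1240 \sqrt{2} \approx 1753.6$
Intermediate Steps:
$q{\left(y \right)} = - \frac{1}{18}$ ($q{\left(y \right)} = - \frac{2}{36} = \left(-2\right) \frac{1}{36} = - \frac{1}{18}$)
$c{\left(k \right)} = - \frac{31}{6}$ ($c{\left(k \right)} = -5 - \frac{1}{6} = - \frac{31}{6}$)
$\sqrt{22 - 4} \left(-80\right) c{\left(-9 \right)} = \sqrt{22 - 4} \left(-80\right) \left(- \frac{31}{6}\right) = \sqrt{18} \left(-80\right) \left(- \frac{31}{6}\right) = 3 \sqrt{2} \left(-80\right) \left(- \frac{31}{6}\right) = - 240 \sqrt{2} \left(- \frac{31}{6}\right) = 1240 \sqrt{2}$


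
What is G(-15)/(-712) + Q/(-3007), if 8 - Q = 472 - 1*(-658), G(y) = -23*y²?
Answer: 16360089/2140984 ≈ 7.6414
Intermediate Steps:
Q = -1122 (Q = 8 - (472 - 1*(-658)) = 8 - (472 + 658) = 8 - 1*1130 = 8 - 1130 = -1122)
G(-15)/(-712) + Q/(-3007) = -23*(-15)²/(-712) - 1122/(-3007) = -23*225*(-1/712) - 1122*(-1/3007) = -5175*(-1/712) + 1122/3007 = 5175/712 + 1122/3007 = 16360089/2140984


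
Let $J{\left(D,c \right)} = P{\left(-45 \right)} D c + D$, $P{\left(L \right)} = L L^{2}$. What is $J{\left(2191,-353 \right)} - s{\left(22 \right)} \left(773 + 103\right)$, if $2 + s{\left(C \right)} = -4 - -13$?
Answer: $70478166934$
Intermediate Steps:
$s{\left(C \right)} = 7$ ($s{\left(C \right)} = -2 - -9 = -2 + \left(-4 + 13\right) = -2 + 9 = 7$)
$P{\left(L \right)} = L^{3}$
$J{\left(D,c \right)} = D - 91125 D c$ ($J{\left(D,c \right)} = \left(-45\right)^{3} D c + D = - 91125 D c + D = D - 91125 D c$)
$J{\left(2191,-353 \right)} - s{\left(22 \right)} \left(773 + 103\right) = 2191 \left(1 - -32167125\right) - 7 \left(773 + 103\right) = 2191 \left(1 + 32167125\right) - 7 \cdot 876 = 2191 \cdot 32167126 - 6132 = 70478173066 - 6132 = 70478166934$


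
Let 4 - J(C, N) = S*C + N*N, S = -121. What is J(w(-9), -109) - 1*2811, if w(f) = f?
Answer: -15777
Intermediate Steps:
J(C, N) = 4 - N² + 121*C (J(C, N) = 4 - (-121*C + N*N) = 4 - (-121*C + N²) = 4 - (N² - 121*C) = 4 + (-N² + 121*C) = 4 - N² + 121*C)
J(w(-9), -109) - 1*2811 = (4 - 1*(-109)² + 121*(-9)) - 1*2811 = (4 - 1*11881 - 1089) - 2811 = (4 - 11881 - 1089) - 2811 = -12966 - 2811 = -15777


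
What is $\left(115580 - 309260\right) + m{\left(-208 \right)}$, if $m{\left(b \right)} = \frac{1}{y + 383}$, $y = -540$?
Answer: $- \frac{30407761}{157} \approx -1.9368 \cdot 10^{5}$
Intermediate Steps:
$m{\left(b \right)} = - \frac{1}{157}$ ($m{\left(b \right)} = \frac{1}{-540 + 383} = \frac{1}{-157} = - \frac{1}{157}$)
$\left(115580 - 309260\right) + m{\left(-208 \right)} = \left(115580 - 309260\right) - \frac{1}{157} = -193680 - \frac{1}{157} = - \frac{30407761}{157}$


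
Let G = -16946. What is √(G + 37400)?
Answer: √20454 ≈ 143.02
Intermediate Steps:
√(G + 37400) = √(-16946 + 37400) = √20454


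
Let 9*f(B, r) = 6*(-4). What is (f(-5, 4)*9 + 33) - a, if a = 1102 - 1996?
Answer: 903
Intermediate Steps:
f(B, r) = -8/3 (f(B, r) = (6*(-4))/9 = (⅑)*(-24) = -8/3)
a = -894
(f(-5, 4)*9 + 33) - a = (-8/3*9 + 33) - 1*(-894) = (-24 + 33) + 894 = 9 + 894 = 903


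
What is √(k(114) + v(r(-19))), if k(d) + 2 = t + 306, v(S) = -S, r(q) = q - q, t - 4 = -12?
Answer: 2*√74 ≈ 17.205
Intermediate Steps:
t = -8 (t = 4 - 12 = -8)
r(q) = 0
k(d) = 296 (k(d) = -2 + (-8 + 306) = -2 + 298 = 296)
√(k(114) + v(r(-19))) = √(296 - 1*0) = √(296 + 0) = √296 = 2*√74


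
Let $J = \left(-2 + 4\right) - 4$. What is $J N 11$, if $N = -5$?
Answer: $110$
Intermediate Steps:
$J = -2$ ($J = 2 - 4 = -2$)
$J N 11 = \left(-2\right) \left(-5\right) 11 = 10 \cdot 11 = 110$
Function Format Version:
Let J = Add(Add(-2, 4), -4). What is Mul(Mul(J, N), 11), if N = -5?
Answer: 110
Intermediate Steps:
J = -2 (J = Add(2, -4) = -2)
Mul(Mul(J, N), 11) = Mul(Mul(-2, -5), 11) = Mul(10, 11) = 110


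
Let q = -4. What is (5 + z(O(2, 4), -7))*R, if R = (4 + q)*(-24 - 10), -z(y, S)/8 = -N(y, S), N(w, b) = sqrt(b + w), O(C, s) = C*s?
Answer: 0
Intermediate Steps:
z(y, S) = 8*sqrt(S + y) (z(y, S) = -(-8)*sqrt(S + y) = 8*sqrt(S + y))
R = 0 (R = (4 - 4)*(-24 - 10) = 0*(-34) = 0)
(5 + z(O(2, 4), -7))*R = (5 + 8*sqrt(-7 + 2*4))*0 = (5 + 8*sqrt(-7 + 8))*0 = (5 + 8*sqrt(1))*0 = (5 + 8*1)*0 = (5 + 8)*0 = 13*0 = 0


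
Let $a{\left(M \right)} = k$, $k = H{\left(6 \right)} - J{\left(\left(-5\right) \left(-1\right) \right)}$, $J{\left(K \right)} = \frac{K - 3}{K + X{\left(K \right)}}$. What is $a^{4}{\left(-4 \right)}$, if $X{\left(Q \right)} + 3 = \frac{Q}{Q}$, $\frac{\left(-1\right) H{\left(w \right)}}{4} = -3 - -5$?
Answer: $\frac{456976}{81} \approx 5641.7$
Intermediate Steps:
$H{\left(w \right)} = -8$ ($H{\left(w \right)} = - 4 \left(-3 - -5\right) = - 4 \left(-3 + 5\right) = \left(-4\right) 2 = -8$)
$X{\left(Q \right)} = -2$ ($X{\left(Q \right)} = -3 + \frac{Q}{Q} = -3 + 1 = -2$)
$J{\left(K \right)} = \frac{-3 + K}{-2 + K}$ ($J{\left(K \right)} = \frac{K - 3}{K - 2} = \frac{-3 + K}{-2 + K}$)
$k = - \frac{26}{3}$ ($k = -8 - \frac{-3 - -5}{-2 - -5} = -8 - \frac{-3 + 5}{-2 + 5} = -8 - \frac{1}{3} \cdot 2 = -8 - \frac{2}{3} = - \frac{26}{3} \approx -8.6667$)
$a{\left(M \right)} = - \frac{26}{3}$
$a^{4}{\left(-4 \right)} = \left(- \frac{26}{3}\right)^{4} = \frac{456976}{81}$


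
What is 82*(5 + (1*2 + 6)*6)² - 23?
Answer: 230315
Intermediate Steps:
82*(5 + (1*2 + 6)*6)² - 23 = 82*(5 + (2 + 6)*6)² - 23 = 82*(5 + 8*6)² - 23 = 82*(5 + 48)² - 23 = 82*53² - 23 = 82*2809 - 23 = 230338 - 23 = 230315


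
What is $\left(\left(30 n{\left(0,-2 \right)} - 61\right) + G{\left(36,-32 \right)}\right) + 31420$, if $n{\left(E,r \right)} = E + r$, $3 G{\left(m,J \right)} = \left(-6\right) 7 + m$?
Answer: $31297$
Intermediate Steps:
$G{\left(m,J \right)} = -14 + \frac{m}{3}$ ($G{\left(m,J \right)} = \frac{\left(-6\right) 7 + m}{3} = \frac{-42 + m}{3} = -14 + \frac{m}{3}$)
$\left(\left(30 n{\left(0,-2 \right)} - 61\right) + G{\left(36,-32 \right)}\right) + 31420 = \left(\left(30 \left(0 - 2\right) - 61\right) + \left(-14 + \frac{1}{3} \cdot 36\right)\right) + 31420 = \left(\left(30 \left(-2\right) - 61\right) + \left(-14 + 12\right)\right) + 31420 = \left(\left(-60 - 61\right) - 2\right) + 31420 = \left(-121 - 2\right) + 31420 = -123 + 31420 = 31297$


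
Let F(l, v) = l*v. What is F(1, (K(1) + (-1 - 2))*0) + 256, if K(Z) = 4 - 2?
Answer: 256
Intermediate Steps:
K(Z) = 2
F(1, (K(1) + (-1 - 2))*0) + 256 = 1*((2 + (-1 - 2))*0) + 256 = 1*((2 - 3)*0) + 256 = 1*(-1*0) + 256 = 1*0 + 256 = 0 + 256 = 256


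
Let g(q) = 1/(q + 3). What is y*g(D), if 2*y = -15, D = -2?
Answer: -15/2 ≈ -7.5000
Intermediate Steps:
g(q) = 1/(3 + q)
y = -15/2 (y = (½)*(-15) = -15/2 ≈ -7.5000)
y*g(D) = -15/(2*(3 - 2)) = -15/2/1 = -15/2*1 = -15/2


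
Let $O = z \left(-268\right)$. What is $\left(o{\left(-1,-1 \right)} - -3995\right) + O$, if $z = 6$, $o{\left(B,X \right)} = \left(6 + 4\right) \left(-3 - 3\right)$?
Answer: $2327$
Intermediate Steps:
$o{\left(B,X \right)} = -60$ ($o{\left(B,X \right)} = 10 \left(-6\right) = -60$)
$O = -1608$ ($O = 6 \left(-268\right) = -1608$)
$\left(o{\left(-1,-1 \right)} - -3995\right) + O = \left(-60 - -3995\right) - 1608 = \left(-60 + 3995\right) - 1608 = 3935 - 1608 = 2327$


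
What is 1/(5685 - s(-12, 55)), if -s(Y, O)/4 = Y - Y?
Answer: 1/5685 ≈ 0.00017590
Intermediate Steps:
s(Y, O) = 0 (s(Y, O) = -4*(Y - Y) = -4*0 = 0)
1/(5685 - s(-12, 55)) = 1/(5685 - 1*0) = 1/(5685 + 0) = 1/5685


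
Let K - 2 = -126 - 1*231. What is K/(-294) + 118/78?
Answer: 10397/3822 ≈ 2.7203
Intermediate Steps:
K = -355 (K = 2 + (-126 - 1*231) = 2 + (-126 - 231) = 2 - 357 = -355)
K/(-294) + 118/78 = -355/(-294) + 118/78 = -355*(-1/294) + 118*(1/78) = 355/294 + 59/39 = 10397/3822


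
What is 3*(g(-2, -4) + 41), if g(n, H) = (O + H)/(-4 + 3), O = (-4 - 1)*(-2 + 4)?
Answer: 165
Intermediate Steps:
O = -10 (O = -5*2 = -10)
g(n, H) = 10 - H (g(n, H) = (-10 + H)/(-4 + 3) = (-10 + H)/(-1) = (-10 + H)*(-1) = 10 - H)
3*(g(-2, -4) + 41) = 3*((10 - 1*(-4)) + 41) = 3*((10 + 4) + 41) = 3*(14 + 41) = 3*55 = 165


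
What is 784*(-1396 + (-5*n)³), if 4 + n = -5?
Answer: 70347536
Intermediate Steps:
n = -9 (n = -4 - 5 = -9)
784*(-1396 + (-5*n)³) = 784*(-1396 + (-5*(-9))³) = 784*(-1396 + 45³) = 784*(-1396 + 91125) = 784*89729 = 70347536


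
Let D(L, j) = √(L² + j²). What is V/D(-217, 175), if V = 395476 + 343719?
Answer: 739195*√1586/11102 ≈ 2651.6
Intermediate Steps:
V = 739195
V/D(-217, 175) = 739195/(√((-217)² + 175²)) = 739195/(√(47089 + 30625)) = 739195/(√77714) = 739195/((7*√1586)) = 739195*(√1586/11102) = 739195*√1586/11102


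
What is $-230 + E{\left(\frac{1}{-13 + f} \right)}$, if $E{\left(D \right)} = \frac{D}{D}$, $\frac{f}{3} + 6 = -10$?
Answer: $-229$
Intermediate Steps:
$f = -48$ ($f = -18 + 3 \left(-10\right) = -18 - 30 = -48$)
$E{\left(D \right)} = 1$
$-230 + E{\left(\frac{1}{-13 + f} \right)} = -230 + 1 = -229$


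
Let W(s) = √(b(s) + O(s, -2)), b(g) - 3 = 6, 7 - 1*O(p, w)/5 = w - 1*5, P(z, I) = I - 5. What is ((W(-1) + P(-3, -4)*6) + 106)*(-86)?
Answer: -4472 - 86*√79 ≈ -5236.4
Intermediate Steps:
P(z, I) = -5 + I
O(p, w) = 60 - 5*w (O(p, w) = 35 - 5*(w - 1*5) = 35 - 5*(w - 5) = 35 - 5*(-5 + w) = 35 + (25 - 5*w) = 60 - 5*w)
b(g) = 9 (b(g) = 3 + 6 = 9)
W(s) = √79 (W(s) = √(9 + (60 - 5*(-2))) = √(9 + (60 + 10)) = √(9 + 70) = √79)
((W(-1) + P(-3, -4)*6) + 106)*(-86) = ((√79 + (-5 - 4)*6) + 106)*(-86) = ((√79 - 9*6) + 106)*(-86) = ((√79 - 54) + 106)*(-86) = ((-54 + √79) + 106)*(-86) = (52 + √79)*(-86) = -4472 - 86*√79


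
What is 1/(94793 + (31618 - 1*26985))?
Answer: 1/99426 ≈ 1.0058e-5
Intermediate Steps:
1/(94793 + (31618 - 1*26985)) = 1/(94793 + (31618 - 26985)) = 1/(94793 + 4633) = 1/99426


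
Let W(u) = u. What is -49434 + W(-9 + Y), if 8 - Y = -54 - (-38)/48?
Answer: -1185163/24 ≈ -49382.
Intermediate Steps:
Y = 1469/24 (Y = 8 - (-54 - (-38)/48) = 8 - (-54 - 1*(-19/24)) = 8 - (-54 + 19/24) = 8 - 1*(-1277/24) = 8 + 1277/24 = 1469/24 ≈ 61.208)
-49434 + W(-9 + Y) = -49434 + (-9 + 1469/24) = -49434 + 1253/24 = -1185163/24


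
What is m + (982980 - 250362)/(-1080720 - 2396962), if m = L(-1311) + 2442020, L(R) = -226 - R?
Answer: 4248170774996/1738841 ≈ 2.4431e+6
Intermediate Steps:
m = 2443105 (m = (-226 - 1*(-1311)) + 2442020 = (-226 + 1311) + 2442020 = 1085 + 2442020 = 2443105)
m + (982980 - 250362)/(-1080720 - 2396962) = 2443105 + (982980 - 250362)/(-1080720 - 2396962) = 2443105 + 732618/(-3477682) = 2443105 + 732618*(-1/3477682) = 2443105 - 366309/1738841 = 4248170774996/1738841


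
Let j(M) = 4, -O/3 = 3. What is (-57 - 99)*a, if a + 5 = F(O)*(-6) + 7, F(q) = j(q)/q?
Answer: -728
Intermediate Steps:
O = -9 (O = -3*3 = -9)
F(q) = 4/q
a = 14/3 (a = -5 + ((4/(-9))*(-6) + 7) = -5 + ((4*(-1/9))*(-6) + 7) = -5 + (-4/9*(-6) + 7) = -5 + (8/3 + 7) = -5 + 29/3 = 14/3 ≈ 4.6667)
(-57 - 99)*a = (-57 - 99)*(14/3) = -156*14/3 = -728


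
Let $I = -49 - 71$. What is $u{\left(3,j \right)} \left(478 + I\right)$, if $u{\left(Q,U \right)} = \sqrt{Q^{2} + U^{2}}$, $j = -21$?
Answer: $5370 \sqrt{2} \approx 7594.3$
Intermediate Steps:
$I = -120$
$u{\left(3,j \right)} \left(478 + I\right) = \sqrt{3^{2} + \left(-21\right)^{2}} \left(478 - 120\right) = \sqrt{9 + 441} \cdot 358 = \sqrt{450} \cdot 358 = 15 \sqrt{2} \cdot 358 = 5370 \sqrt{2}$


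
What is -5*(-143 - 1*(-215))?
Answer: -360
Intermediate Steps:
-5*(-143 - 1*(-215)) = -5*(-143 + 215) = -5*72 = -360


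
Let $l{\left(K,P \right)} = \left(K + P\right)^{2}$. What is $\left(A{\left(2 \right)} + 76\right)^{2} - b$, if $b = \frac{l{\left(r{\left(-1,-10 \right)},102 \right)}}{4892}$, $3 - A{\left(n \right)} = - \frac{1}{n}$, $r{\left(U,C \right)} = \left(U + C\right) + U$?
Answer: $\frac{30910563}{4892} \approx 6318.6$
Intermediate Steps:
$r{\left(U,C \right)} = C + 2 U$ ($r{\left(U,C \right)} = \left(C + U\right) + U = C + 2 U$)
$A{\left(n \right)} = 3 + \frac{1}{n}$ ($A{\left(n \right)} = 3 - - \frac{1}{n} = 3 + \frac{1}{n}$)
$b = \frac{2025}{1223}$ ($b = \frac{\left(\left(-10 + 2 \left(-1\right)\right) + 102\right)^{2}}{4892} = \left(\left(-10 - 2\right) + 102\right)^{2} \cdot \frac{1}{4892} = \left(-12 + 102\right)^{2} \cdot \frac{1}{4892} = 90^{2} \cdot \frac{1}{4892} = 8100 \cdot \frac{1}{4892} = \frac{2025}{1223} \approx 1.6558$)
$\left(A{\left(2 \right)} + 76\right)^{2} - b = \left(\left(3 + \frac{1}{2}\right) + 76\right)^{2} - \frac{2025}{1223} = \left(\frac{7}{2} + 76\right)^{2} - \frac{2025}{1223} = \left(\frac{159}{2}\right)^{2} - \frac{2025}{1223} = \frac{25281}{4} - \frac{2025}{1223} = \frac{30910563}{4892}$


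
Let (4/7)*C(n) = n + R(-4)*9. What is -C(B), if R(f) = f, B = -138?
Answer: 609/2 ≈ 304.50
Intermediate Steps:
C(n) = -63 + 7*n/4 (C(n) = 7*(n - 4*9)/4 = 7*(n - 36)/4 = 7*(-36 + n)/4 = -63 + 7*n/4)
-C(B) = -(-63 + (7/4)*(-138)) = -(-63 - 483/2) = -1*(-609/2) = 609/2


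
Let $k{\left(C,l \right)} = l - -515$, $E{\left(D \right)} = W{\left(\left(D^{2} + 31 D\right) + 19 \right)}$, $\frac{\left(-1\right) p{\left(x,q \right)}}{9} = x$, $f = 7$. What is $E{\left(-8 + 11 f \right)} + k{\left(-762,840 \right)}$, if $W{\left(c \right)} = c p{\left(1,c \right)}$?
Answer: $-60916$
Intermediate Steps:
$p{\left(x,q \right)} = - 9 x$
$W{\left(c \right)} = - 9 c$ ($W{\left(c \right)} = c \left(\left(-9\right) 1\right) = c \left(-9\right) = - 9 c$)
$E{\left(D \right)} = -171 - 279 D - 9 D^{2}$ ($E{\left(D \right)} = - 9 \left(\left(D^{2} + 31 D\right) + 19\right) = - 9 \left(19 + D^{2} + 31 D\right) = -171 - 279 D - 9 D^{2}$)
$k{\left(C,l \right)} = 515 + l$ ($k{\left(C,l \right)} = l + 515 = 515 + l$)
$E{\left(-8 + 11 f \right)} + k{\left(-762,840 \right)} = \left(-171 - 279 \left(-8 + 11 \cdot 7\right) - 9 \left(-8 + 11 \cdot 7\right)^{2}\right) + \left(515 + 840\right) = \left(-171 - 279 \left(-8 + 77\right) - 9 \left(-8 + 77\right)^{2}\right) + 1355 = \left(-171 - 19251 - 9 \cdot 69^{2}\right) + 1355 = \left(-171 - 19251 - 42849\right) + 1355 = -62271 + 1355 = -60916$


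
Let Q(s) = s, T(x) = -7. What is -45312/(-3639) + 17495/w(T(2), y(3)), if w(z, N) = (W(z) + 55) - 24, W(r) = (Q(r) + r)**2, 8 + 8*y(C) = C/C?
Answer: 24650043/275351 ≈ 89.522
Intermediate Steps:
y(C) = -7/8 (y(C) = -1 + (C/C)/8 = -1 + (1/8)*1 = -1 + 1/8 = -7/8)
W(r) = 4*r**2 (W(r) = (r + r)**2 = (2*r)**2 = 4*r**2)
w(z, N) = 31 + 4*z**2 (w(z, N) = (4*z**2 + 55) - 24 = (55 + 4*z**2) - 24 = 31 + 4*z**2)
-45312/(-3639) + 17495/w(T(2), y(3)) = -45312/(-3639) + 17495/(31 + 4*(-7)**2) = -45312*(-1/3639) + 17495/(31 + 4*49) = 15104/1213 + 17495/(31 + 196) = 15104/1213 + 17495/227 = 24650043/275351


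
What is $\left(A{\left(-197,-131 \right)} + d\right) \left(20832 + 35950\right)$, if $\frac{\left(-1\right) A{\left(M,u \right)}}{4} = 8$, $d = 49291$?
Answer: $2797024538$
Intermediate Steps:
$A{\left(M,u \right)} = -32$ ($A{\left(M,u \right)} = \left(-4\right) 8 = -32$)
$\left(A{\left(-197,-131 \right)} + d\right) \left(20832 + 35950\right) = \left(-32 + 49291\right) \left(20832 + 35950\right) = 49259 \cdot 56782 = 2797024538$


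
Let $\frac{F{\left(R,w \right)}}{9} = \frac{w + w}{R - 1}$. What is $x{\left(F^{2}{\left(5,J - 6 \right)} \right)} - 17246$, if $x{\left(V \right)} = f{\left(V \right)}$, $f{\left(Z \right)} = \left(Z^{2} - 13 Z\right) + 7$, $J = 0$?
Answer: $504725$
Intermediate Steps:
$F{\left(R,w \right)} = \frac{18 w}{-1 + R}$ ($F{\left(R,w \right)} = 9 \frac{w + w}{R - 1} = 9 \frac{2 w}{-1 + R} = \frac{18 w}{-1 + R}$)
$f{\left(Z \right)} = 7 + Z^{2} - 13 Z$
$x{\left(V \right)} = 7 + V^{2} - 13 V$
$x{\left(F^{2}{\left(5,J - 6 \right)} \right)} - 17246 = \left(7 + \left(\left(\frac{18 \left(0 - 6\right)}{-1 + 5}\right)^{2}\right)^{2} - 13 \left(\frac{18 \left(0 - 6\right)}{-1 + 5}\right)^{2}\right) - 17246 = \left(7 + \left(\left(\frac{18 \left(0 - 6\right)}{4}\right)^{2}\right)^{2} - 13 \left(\frac{18 \left(0 - 6\right)}{4}\right)^{2}\right) - 17246 = \left(7 + \left(\left(18 \left(-6\right) \frac{1}{4}\right)^{2}\right)^{2} - 13 \left(18 \left(-6\right) \frac{1}{4}\right)^{2}\right) - 17246 = \left(7 + \left(\left(-27\right)^{2}\right)^{2} - 13 \left(-27\right)^{2}\right) - 17246 = \left(7 + 729^{2} - 9477\right) - 17246 = \left(7 + 531441 - 9477\right) - 17246 = 521971 - 17246 = 504725$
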